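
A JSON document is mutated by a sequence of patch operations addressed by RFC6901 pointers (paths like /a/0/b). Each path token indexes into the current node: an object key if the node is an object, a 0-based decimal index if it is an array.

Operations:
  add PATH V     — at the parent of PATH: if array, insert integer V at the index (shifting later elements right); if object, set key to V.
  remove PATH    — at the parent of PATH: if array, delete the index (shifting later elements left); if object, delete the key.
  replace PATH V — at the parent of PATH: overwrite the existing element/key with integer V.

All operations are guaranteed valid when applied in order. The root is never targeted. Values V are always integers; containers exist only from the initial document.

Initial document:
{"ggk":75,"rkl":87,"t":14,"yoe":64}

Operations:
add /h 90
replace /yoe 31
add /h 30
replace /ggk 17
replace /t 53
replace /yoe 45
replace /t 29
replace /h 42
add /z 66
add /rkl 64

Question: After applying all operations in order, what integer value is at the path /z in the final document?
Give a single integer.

After op 1 (add /h 90): {"ggk":75,"h":90,"rkl":87,"t":14,"yoe":64}
After op 2 (replace /yoe 31): {"ggk":75,"h":90,"rkl":87,"t":14,"yoe":31}
After op 3 (add /h 30): {"ggk":75,"h":30,"rkl":87,"t":14,"yoe":31}
After op 4 (replace /ggk 17): {"ggk":17,"h":30,"rkl":87,"t":14,"yoe":31}
After op 5 (replace /t 53): {"ggk":17,"h":30,"rkl":87,"t":53,"yoe":31}
After op 6 (replace /yoe 45): {"ggk":17,"h":30,"rkl":87,"t":53,"yoe":45}
After op 7 (replace /t 29): {"ggk":17,"h":30,"rkl":87,"t":29,"yoe":45}
After op 8 (replace /h 42): {"ggk":17,"h":42,"rkl":87,"t":29,"yoe":45}
After op 9 (add /z 66): {"ggk":17,"h":42,"rkl":87,"t":29,"yoe":45,"z":66}
After op 10 (add /rkl 64): {"ggk":17,"h":42,"rkl":64,"t":29,"yoe":45,"z":66}
Value at /z: 66

Answer: 66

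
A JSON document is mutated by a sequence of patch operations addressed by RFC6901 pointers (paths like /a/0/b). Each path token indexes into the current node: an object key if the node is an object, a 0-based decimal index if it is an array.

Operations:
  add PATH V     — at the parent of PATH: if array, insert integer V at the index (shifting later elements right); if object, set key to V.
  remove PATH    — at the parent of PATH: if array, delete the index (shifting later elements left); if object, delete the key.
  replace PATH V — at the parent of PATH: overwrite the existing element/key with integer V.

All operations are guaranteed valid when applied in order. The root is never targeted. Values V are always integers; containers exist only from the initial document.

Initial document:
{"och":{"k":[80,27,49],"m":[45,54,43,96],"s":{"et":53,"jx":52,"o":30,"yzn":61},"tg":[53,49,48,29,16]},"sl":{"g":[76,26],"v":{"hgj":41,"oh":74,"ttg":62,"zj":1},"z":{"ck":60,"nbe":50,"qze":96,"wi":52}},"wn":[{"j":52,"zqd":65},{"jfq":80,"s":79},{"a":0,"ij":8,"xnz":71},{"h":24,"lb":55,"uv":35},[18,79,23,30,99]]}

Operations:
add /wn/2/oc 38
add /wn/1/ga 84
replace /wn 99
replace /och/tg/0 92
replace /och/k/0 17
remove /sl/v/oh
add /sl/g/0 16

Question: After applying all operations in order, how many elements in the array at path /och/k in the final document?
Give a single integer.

Answer: 3

Derivation:
After op 1 (add /wn/2/oc 38): {"och":{"k":[80,27,49],"m":[45,54,43,96],"s":{"et":53,"jx":52,"o":30,"yzn":61},"tg":[53,49,48,29,16]},"sl":{"g":[76,26],"v":{"hgj":41,"oh":74,"ttg":62,"zj":1},"z":{"ck":60,"nbe":50,"qze":96,"wi":52}},"wn":[{"j":52,"zqd":65},{"jfq":80,"s":79},{"a":0,"ij":8,"oc":38,"xnz":71},{"h":24,"lb":55,"uv":35},[18,79,23,30,99]]}
After op 2 (add /wn/1/ga 84): {"och":{"k":[80,27,49],"m":[45,54,43,96],"s":{"et":53,"jx":52,"o":30,"yzn":61},"tg":[53,49,48,29,16]},"sl":{"g":[76,26],"v":{"hgj":41,"oh":74,"ttg":62,"zj":1},"z":{"ck":60,"nbe":50,"qze":96,"wi":52}},"wn":[{"j":52,"zqd":65},{"ga":84,"jfq":80,"s":79},{"a":0,"ij":8,"oc":38,"xnz":71},{"h":24,"lb":55,"uv":35},[18,79,23,30,99]]}
After op 3 (replace /wn 99): {"och":{"k":[80,27,49],"m":[45,54,43,96],"s":{"et":53,"jx":52,"o":30,"yzn":61},"tg":[53,49,48,29,16]},"sl":{"g":[76,26],"v":{"hgj":41,"oh":74,"ttg":62,"zj":1},"z":{"ck":60,"nbe":50,"qze":96,"wi":52}},"wn":99}
After op 4 (replace /och/tg/0 92): {"och":{"k":[80,27,49],"m":[45,54,43,96],"s":{"et":53,"jx":52,"o":30,"yzn":61},"tg":[92,49,48,29,16]},"sl":{"g":[76,26],"v":{"hgj":41,"oh":74,"ttg":62,"zj":1},"z":{"ck":60,"nbe":50,"qze":96,"wi":52}},"wn":99}
After op 5 (replace /och/k/0 17): {"och":{"k":[17,27,49],"m":[45,54,43,96],"s":{"et":53,"jx":52,"o":30,"yzn":61},"tg":[92,49,48,29,16]},"sl":{"g":[76,26],"v":{"hgj":41,"oh":74,"ttg":62,"zj":1},"z":{"ck":60,"nbe":50,"qze":96,"wi":52}},"wn":99}
After op 6 (remove /sl/v/oh): {"och":{"k":[17,27,49],"m":[45,54,43,96],"s":{"et":53,"jx":52,"o":30,"yzn":61},"tg":[92,49,48,29,16]},"sl":{"g":[76,26],"v":{"hgj":41,"ttg":62,"zj":1},"z":{"ck":60,"nbe":50,"qze":96,"wi":52}},"wn":99}
After op 7 (add /sl/g/0 16): {"och":{"k":[17,27,49],"m":[45,54,43,96],"s":{"et":53,"jx":52,"o":30,"yzn":61},"tg":[92,49,48,29,16]},"sl":{"g":[16,76,26],"v":{"hgj":41,"ttg":62,"zj":1},"z":{"ck":60,"nbe":50,"qze":96,"wi":52}},"wn":99}
Size at path /och/k: 3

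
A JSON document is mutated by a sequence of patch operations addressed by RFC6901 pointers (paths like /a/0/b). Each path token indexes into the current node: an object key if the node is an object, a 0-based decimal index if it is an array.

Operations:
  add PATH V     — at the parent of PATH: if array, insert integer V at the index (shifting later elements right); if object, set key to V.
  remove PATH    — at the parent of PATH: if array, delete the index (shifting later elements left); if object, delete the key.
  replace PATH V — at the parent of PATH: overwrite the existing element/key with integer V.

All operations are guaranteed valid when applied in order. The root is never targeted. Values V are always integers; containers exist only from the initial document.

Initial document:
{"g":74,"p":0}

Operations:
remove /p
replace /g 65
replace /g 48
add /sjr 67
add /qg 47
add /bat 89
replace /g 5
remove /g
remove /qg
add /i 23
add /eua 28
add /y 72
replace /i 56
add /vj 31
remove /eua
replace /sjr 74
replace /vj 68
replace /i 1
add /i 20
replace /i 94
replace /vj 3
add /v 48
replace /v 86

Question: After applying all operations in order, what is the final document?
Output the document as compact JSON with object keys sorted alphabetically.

After op 1 (remove /p): {"g":74}
After op 2 (replace /g 65): {"g":65}
After op 3 (replace /g 48): {"g":48}
After op 4 (add /sjr 67): {"g":48,"sjr":67}
After op 5 (add /qg 47): {"g":48,"qg":47,"sjr":67}
After op 6 (add /bat 89): {"bat":89,"g":48,"qg":47,"sjr":67}
After op 7 (replace /g 5): {"bat":89,"g":5,"qg":47,"sjr":67}
After op 8 (remove /g): {"bat":89,"qg":47,"sjr":67}
After op 9 (remove /qg): {"bat":89,"sjr":67}
After op 10 (add /i 23): {"bat":89,"i":23,"sjr":67}
After op 11 (add /eua 28): {"bat":89,"eua":28,"i":23,"sjr":67}
After op 12 (add /y 72): {"bat":89,"eua":28,"i":23,"sjr":67,"y":72}
After op 13 (replace /i 56): {"bat":89,"eua":28,"i":56,"sjr":67,"y":72}
After op 14 (add /vj 31): {"bat":89,"eua":28,"i":56,"sjr":67,"vj":31,"y":72}
After op 15 (remove /eua): {"bat":89,"i":56,"sjr":67,"vj":31,"y":72}
After op 16 (replace /sjr 74): {"bat":89,"i":56,"sjr":74,"vj":31,"y":72}
After op 17 (replace /vj 68): {"bat":89,"i":56,"sjr":74,"vj":68,"y":72}
After op 18 (replace /i 1): {"bat":89,"i":1,"sjr":74,"vj":68,"y":72}
After op 19 (add /i 20): {"bat":89,"i":20,"sjr":74,"vj":68,"y":72}
After op 20 (replace /i 94): {"bat":89,"i":94,"sjr":74,"vj":68,"y":72}
After op 21 (replace /vj 3): {"bat":89,"i":94,"sjr":74,"vj":3,"y":72}
After op 22 (add /v 48): {"bat":89,"i":94,"sjr":74,"v":48,"vj":3,"y":72}
After op 23 (replace /v 86): {"bat":89,"i":94,"sjr":74,"v":86,"vj":3,"y":72}

Answer: {"bat":89,"i":94,"sjr":74,"v":86,"vj":3,"y":72}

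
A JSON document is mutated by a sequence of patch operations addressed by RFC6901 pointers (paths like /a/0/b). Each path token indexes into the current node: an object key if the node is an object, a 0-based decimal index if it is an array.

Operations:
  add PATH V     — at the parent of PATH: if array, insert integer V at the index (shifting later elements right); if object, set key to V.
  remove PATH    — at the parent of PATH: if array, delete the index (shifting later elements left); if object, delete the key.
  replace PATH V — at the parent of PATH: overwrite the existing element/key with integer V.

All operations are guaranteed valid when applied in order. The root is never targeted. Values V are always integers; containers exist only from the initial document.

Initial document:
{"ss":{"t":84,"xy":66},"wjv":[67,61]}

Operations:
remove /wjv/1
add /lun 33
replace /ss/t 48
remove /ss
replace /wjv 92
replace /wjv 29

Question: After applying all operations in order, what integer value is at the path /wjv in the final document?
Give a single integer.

Answer: 29

Derivation:
After op 1 (remove /wjv/1): {"ss":{"t":84,"xy":66},"wjv":[67]}
After op 2 (add /lun 33): {"lun":33,"ss":{"t":84,"xy":66},"wjv":[67]}
After op 3 (replace /ss/t 48): {"lun":33,"ss":{"t":48,"xy":66},"wjv":[67]}
After op 4 (remove /ss): {"lun":33,"wjv":[67]}
After op 5 (replace /wjv 92): {"lun":33,"wjv":92}
After op 6 (replace /wjv 29): {"lun":33,"wjv":29}
Value at /wjv: 29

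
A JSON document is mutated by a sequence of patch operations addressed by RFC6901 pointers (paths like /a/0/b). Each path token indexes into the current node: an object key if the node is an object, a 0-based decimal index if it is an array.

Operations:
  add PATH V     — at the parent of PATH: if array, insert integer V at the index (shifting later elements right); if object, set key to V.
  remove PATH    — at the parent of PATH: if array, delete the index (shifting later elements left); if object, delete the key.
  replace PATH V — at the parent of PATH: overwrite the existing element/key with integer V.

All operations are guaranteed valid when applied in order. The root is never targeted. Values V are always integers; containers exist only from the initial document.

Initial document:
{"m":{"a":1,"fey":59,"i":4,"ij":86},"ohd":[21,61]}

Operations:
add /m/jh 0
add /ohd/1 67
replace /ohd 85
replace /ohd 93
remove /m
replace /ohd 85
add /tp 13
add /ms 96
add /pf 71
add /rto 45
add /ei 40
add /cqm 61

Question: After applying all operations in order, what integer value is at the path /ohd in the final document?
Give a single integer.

Answer: 85

Derivation:
After op 1 (add /m/jh 0): {"m":{"a":1,"fey":59,"i":4,"ij":86,"jh":0},"ohd":[21,61]}
After op 2 (add /ohd/1 67): {"m":{"a":1,"fey":59,"i":4,"ij":86,"jh":0},"ohd":[21,67,61]}
After op 3 (replace /ohd 85): {"m":{"a":1,"fey":59,"i":4,"ij":86,"jh":0},"ohd":85}
After op 4 (replace /ohd 93): {"m":{"a":1,"fey":59,"i":4,"ij":86,"jh":0},"ohd":93}
After op 5 (remove /m): {"ohd":93}
After op 6 (replace /ohd 85): {"ohd":85}
After op 7 (add /tp 13): {"ohd":85,"tp":13}
After op 8 (add /ms 96): {"ms":96,"ohd":85,"tp":13}
After op 9 (add /pf 71): {"ms":96,"ohd":85,"pf":71,"tp":13}
After op 10 (add /rto 45): {"ms":96,"ohd":85,"pf":71,"rto":45,"tp":13}
After op 11 (add /ei 40): {"ei":40,"ms":96,"ohd":85,"pf":71,"rto":45,"tp":13}
After op 12 (add /cqm 61): {"cqm":61,"ei":40,"ms":96,"ohd":85,"pf":71,"rto":45,"tp":13}
Value at /ohd: 85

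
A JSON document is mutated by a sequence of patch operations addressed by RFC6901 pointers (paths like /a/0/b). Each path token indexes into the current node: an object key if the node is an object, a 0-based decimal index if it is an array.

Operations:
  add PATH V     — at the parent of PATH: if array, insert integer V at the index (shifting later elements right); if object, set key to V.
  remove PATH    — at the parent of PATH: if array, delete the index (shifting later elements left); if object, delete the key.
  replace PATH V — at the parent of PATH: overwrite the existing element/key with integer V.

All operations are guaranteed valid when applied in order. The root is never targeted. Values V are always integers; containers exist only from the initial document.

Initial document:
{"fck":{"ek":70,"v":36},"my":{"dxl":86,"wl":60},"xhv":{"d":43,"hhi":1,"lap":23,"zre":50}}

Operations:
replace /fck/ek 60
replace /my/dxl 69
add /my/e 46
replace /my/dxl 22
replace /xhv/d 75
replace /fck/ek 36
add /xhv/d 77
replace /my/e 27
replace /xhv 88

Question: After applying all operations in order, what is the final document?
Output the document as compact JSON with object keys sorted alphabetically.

Answer: {"fck":{"ek":36,"v":36},"my":{"dxl":22,"e":27,"wl":60},"xhv":88}

Derivation:
After op 1 (replace /fck/ek 60): {"fck":{"ek":60,"v":36},"my":{"dxl":86,"wl":60},"xhv":{"d":43,"hhi":1,"lap":23,"zre":50}}
After op 2 (replace /my/dxl 69): {"fck":{"ek":60,"v":36},"my":{"dxl":69,"wl":60},"xhv":{"d":43,"hhi":1,"lap":23,"zre":50}}
After op 3 (add /my/e 46): {"fck":{"ek":60,"v":36},"my":{"dxl":69,"e":46,"wl":60},"xhv":{"d":43,"hhi":1,"lap":23,"zre":50}}
After op 4 (replace /my/dxl 22): {"fck":{"ek":60,"v":36},"my":{"dxl":22,"e":46,"wl":60},"xhv":{"d":43,"hhi":1,"lap":23,"zre":50}}
After op 5 (replace /xhv/d 75): {"fck":{"ek":60,"v":36},"my":{"dxl":22,"e":46,"wl":60},"xhv":{"d":75,"hhi":1,"lap":23,"zre":50}}
After op 6 (replace /fck/ek 36): {"fck":{"ek":36,"v":36},"my":{"dxl":22,"e":46,"wl":60},"xhv":{"d":75,"hhi":1,"lap":23,"zre":50}}
After op 7 (add /xhv/d 77): {"fck":{"ek":36,"v":36},"my":{"dxl":22,"e":46,"wl":60},"xhv":{"d":77,"hhi":1,"lap":23,"zre":50}}
After op 8 (replace /my/e 27): {"fck":{"ek":36,"v":36},"my":{"dxl":22,"e":27,"wl":60},"xhv":{"d":77,"hhi":1,"lap":23,"zre":50}}
After op 9 (replace /xhv 88): {"fck":{"ek":36,"v":36},"my":{"dxl":22,"e":27,"wl":60},"xhv":88}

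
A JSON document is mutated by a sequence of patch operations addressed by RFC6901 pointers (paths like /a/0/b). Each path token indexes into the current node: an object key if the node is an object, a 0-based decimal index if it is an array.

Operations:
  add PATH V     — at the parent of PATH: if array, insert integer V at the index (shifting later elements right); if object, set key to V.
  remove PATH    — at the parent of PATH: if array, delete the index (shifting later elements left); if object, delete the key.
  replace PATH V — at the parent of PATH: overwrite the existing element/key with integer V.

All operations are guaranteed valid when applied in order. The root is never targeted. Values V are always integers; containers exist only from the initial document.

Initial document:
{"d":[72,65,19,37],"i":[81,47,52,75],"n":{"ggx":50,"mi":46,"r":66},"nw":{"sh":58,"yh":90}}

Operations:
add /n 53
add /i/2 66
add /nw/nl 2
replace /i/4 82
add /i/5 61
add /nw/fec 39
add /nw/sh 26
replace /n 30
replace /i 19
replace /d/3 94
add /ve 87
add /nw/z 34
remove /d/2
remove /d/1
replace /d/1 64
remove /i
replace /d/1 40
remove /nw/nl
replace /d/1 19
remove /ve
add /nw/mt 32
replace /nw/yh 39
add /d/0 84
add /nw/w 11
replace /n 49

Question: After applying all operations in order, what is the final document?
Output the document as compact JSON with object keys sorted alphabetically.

Answer: {"d":[84,72,19],"n":49,"nw":{"fec":39,"mt":32,"sh":26,"w":11,"yh":39,"z":34}}

Derivation:
After op 1 (add /n 53): {"d":[72,65,19,37],"i":[81,47,52,75],"n":53,"nw":{"sh":58,"yh":90}}
After op 2 (add /i/2 66): {"d":[72,65,19,37],"i":[81,47,66,52,75],"n":53,"nw":{"sh":58,"yh":90}}
After op 3 (add /nw/nl 2): {"d":[72,65,19,37],"i":[81,47,66,52,75],"n":53,"nw":{"nl":2,"sh":58,"yh":90}}
After op 4 (replace /i/4 82): {"d":[72,65,19,37],"i":[81,47,66,52,82],"n":53,"nw":{"nl":2,"sh":58,"yh":90}}
After op 5 (add /i/5 61): {"d":[72,65,19,37],"i":[81,47,66,52,82,61],"n":53,"nw":{"nl":2,"sh":58,"yh":90}}
After op 6 (add /nw/fec 39): {"d":[72,65,19,37],"i":[81,47,66,52,82,61],"n":53,"nw":{"fec":39,"nl":2,"sh":58,"yh":90}}
After op 7 (add /nw/sh 26): {"d":[72,65,19,37],"i":[81,47,66,52,82,61],"n":53,"nw":{"fec":39,"nl":2,"sh":26,"yh":90}}
After op 8 (replace /n 30): {"d":[72,65,19,37],"i":[81,47,66,52,82,61],"n":30,"nw":{"fec":39,"nl":2,"sh":26,"yh":90}}
After op 9 (replace /i 19): {"d":[72,65,19,37],"i":19,"n":30,"nw":{"fec":39,"nl":2,"sh":26,"yh":90}}
After op 10 (replace /d/3 94): {"d":[72,65,19,94],"i":19,"n":30,"nw":{"fec":39,"nl":2,"sh":26,"yh":90}}
After op 11 (add /ve 87): {"d":[72,65,19,94],"i":19,"n":30,"nw":{"fec":39,"nl":2,"sh":26,"yh":90},"ve":87}
After op 12 (add /nw/z 34): {"d":[72,65,19,94],"i":19,"n":30,"nw":{"fec":39,"nl":2,"sh":26,"yh":90,"z":34},"ve":87}
After op 13 (remove /d/2): {"d":[72,65,94],"i":19,"n":30,"nw":{"fec":39,"nl":2,"sh":26,"yh":90,"z":34},"ve":87}
After op 14 (remove /d/1): {"d":[72,94],"i":19,"n":30,"nw":{"fec":39,"nl":2,"sh":26,"yh":90,"z":34},"ve":87}
After op 15 (replace /d/1 64): {"d":[72,64],"i":19,"n":30,"nw":{"fec":39,"nl":2,"sh":26,"yh":90,"z":34},"ve":87}
After op 16 (remove /i): {"d":[72,64],"n":30,"nw":{"fec":39,"nl":2,"sh":26,"yh":90,"z":34},"ve":87}
After op 17 (replace /d/1 40): {"d":[72,40],"n":30,"nw":{"fec":39,"nl":2,"sh":26,"yh":90,"z":34},"ve":87}
After op 18 (remove /nw/nl): {"d":[72,40],"n":30,"nw":{"fec":39,"sh":26,"yh":90,"z":34},"ve":87}
After op 19 (replace /d/1 19): {"d":[72,19],"n":30,"nw":{"fec":39,"sh":26,"yh":90,"z":34},"ve":87}
After op 20 (remove /ve): {"d":[72,19],"n":30,"nw":{"fec":39,"sh":26,"yh":90,"z":34}}
After op 21 (add /nw/mt 32): {"d":[72,19],"n":30,"nw":{"fec":39,"mt":32,"sh":26,"yh":90,"z":34}}
After op 22 (replace /nw/yh 39): {"d":[72,19],"n":30,"nw":{"fec":39,"mt":32,"sh":26,"yh":39,"z":34}}
After op 23 (add /d/0 84): {"d":[84,72,19],"n":30,"nw":{"fec":39,"mt":32,"sh":26,"yh":39,"z":34}}
After op 24 (add /nw/w 11): {"d":[84,72,19],"n":30,"nw":{"fec":39,"mt":32,"sh":26,"w":11,"yh":39,"z":34}}
After op 25 (replace /n 49): {"d":[84,72,19],"n":49,"nw":{"fec":39,"mt":32,"sh":26,"w":11,"yh":39,"z":34}}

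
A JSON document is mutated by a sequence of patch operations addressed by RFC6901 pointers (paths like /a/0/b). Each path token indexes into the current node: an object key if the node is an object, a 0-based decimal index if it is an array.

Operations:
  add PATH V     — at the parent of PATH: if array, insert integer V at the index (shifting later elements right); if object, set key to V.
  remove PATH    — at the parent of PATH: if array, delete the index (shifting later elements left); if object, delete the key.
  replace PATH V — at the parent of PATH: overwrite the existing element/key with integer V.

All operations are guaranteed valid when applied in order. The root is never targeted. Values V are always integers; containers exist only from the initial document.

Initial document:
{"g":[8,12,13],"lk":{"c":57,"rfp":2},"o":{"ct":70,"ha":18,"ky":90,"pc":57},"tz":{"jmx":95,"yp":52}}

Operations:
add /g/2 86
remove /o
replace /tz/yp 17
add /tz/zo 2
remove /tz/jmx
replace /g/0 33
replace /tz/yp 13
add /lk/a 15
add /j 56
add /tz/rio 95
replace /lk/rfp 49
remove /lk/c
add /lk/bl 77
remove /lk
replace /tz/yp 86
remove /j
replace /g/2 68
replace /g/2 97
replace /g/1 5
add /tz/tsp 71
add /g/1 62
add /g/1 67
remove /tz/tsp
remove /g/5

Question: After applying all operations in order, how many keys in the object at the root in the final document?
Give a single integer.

After op 1 (add /g/2 86): {"g":[8,12,86,13],"lk":{"c":57,"rfp":2},"o":{"ct":70,"ha":18,"ky":90,"pc":57},"tz":{"jmx":95,"yp":52}}
After op 2 (remove /o): {"g":[8,12,86,13],"lk":{"c":57,"rfp":2},"tz":{"jmx":95,"yp":52}}
After op 3 (replace /tz/yp 17): {"g":[8,12,86,13],"lk":{"c":57,"rfp":2},"tz":{"jmx":95,"yp":17}}
After op 4 (add /tz/zo 2): {"g":[8,12,86,13],"lk":{"c":57,"rfp":2},"tz":{"jmx":95,"yp":17,"zo":2}}
After op 5 (remove /tz/jmx): {"g":[8,12,86,13],"lk":{"c":57,"rfp":2},"tz":{"yp":17,"zo":2}}
After op 6 (replace /g/0 33): {"g":[33,12,86,13],"lk":{"c":57,"rfp":2},"tz":{"yp":17,"zo":2}}
After op 7 (replace /tz/yp 13): {"g":[33,12,86,13],"lk":{"c":57,"rfp":2},"tz":{"yp":13,"zo":2}}
After op 8 (add /lk/a 15): {"g":[33,12,86,13],"lk":{"a":15,"c":57,"rfp":2},"tz":{"yp":13,"zo":2}}
After op 9 (add /j 56): {"g":[33,12,86,13],"j":56,"lk":{"a":15,"c":57,"rfp":2},"tz":{"yp":13,"zo":2}}
After op 10 (add /tz/rio 95): {"g":[33,12,86,13],"j":56,"lk":{"a":15,"c":57,"rfp":2},"tz":{"rio":95,"yp":13,"zo":2}}
After op 11 (replace /lk/rfp 49): {"g":[33,12,86,13],"j":56,"lk":{"a":15,"c":57,"rfp":49},"tz":{"rio":95,"yp":13,"zo":2}}
After op 12 (remove /lk/c): {"g":[33,12,86,13],"j":56,"lk":{"a":15,"rfp":49},"tz":{"rio":95,"yp":13,"zo":2}}
After op 13 (add /lk/bl 77): {"g":[33,12,86,13],"j":56,"lk":{"a":15,"bl":77,"rfp":49},"tz":{"rio":95,"yp":13,"zo":2}}
After op 14 (remove /lk): {"g":[33,12,86,13],"j":56,"tz":{"rio":95,"yp":13,"zo":2}}
After op 15 (replace /tz/yp 86): {"g":[33,12,86,13],"j":56,"tz":{"rio":95,"yp":86,"zo":2}}
After op 16 (remove /j): {"g":[33,12,86,13],"tz":{"rio":95,"yp":86,"zo":2}}
After op 17 (replace /g/2 68): {"g":[33,12,68,13],"tz":{"rio":95,"yp":86,"zo":2}}
After op 18 (replace /g/2 97): {"g":[33,12,97,13],"tz":{"rio":95,"yp":86,"zo":2}}
After op 19 (replace /g/1 5): {"g":[33,5,97,13],"tz":{"rio":95,"yp":86,"zo":2}}
After op 20 (add /tz/tsp 71): {"g":[33,5,97,13],"tz":{"rio":95,"tsp":71,"yp":86,"zo":2}}
After op 21 (add /g/1 62): {"g":[33,62,5,97,13],"tz":{"rio":95,"tsp":71,"yp":86,"zo":2}}
After op 22 (add /g/1 67): {"g":[33,67,62,5,97,13],"tz":{"rio":95,"tsp":71,"yp":86,"zo":2}}
After op 23 (remove /tz/tsp): {"g":[33,67,62,5,97,13],"tz":{"rio":95,"yp":86,"zo":2}}
After op 24 (remove /g/5): {"g":[33,67,62,5,97],"tz":{"rio":95,"yp":86,"zo":2}}
Size at the root: 2

Answer: 2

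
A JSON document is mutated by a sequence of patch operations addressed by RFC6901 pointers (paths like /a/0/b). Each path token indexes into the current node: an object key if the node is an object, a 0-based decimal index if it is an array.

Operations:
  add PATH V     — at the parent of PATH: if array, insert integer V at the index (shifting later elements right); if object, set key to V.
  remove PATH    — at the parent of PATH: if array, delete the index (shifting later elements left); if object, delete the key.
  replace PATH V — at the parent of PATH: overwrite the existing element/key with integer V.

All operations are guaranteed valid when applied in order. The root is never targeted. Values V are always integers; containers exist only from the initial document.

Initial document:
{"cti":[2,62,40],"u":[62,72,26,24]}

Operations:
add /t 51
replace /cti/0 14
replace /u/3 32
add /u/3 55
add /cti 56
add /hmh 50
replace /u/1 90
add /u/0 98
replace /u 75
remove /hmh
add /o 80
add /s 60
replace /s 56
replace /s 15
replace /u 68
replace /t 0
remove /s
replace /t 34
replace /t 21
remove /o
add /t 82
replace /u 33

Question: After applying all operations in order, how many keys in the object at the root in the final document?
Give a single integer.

After op 1 (add /t 51): {"cti":[2,62,40],"t":51,"u":[62,72,26,24]}
After op 2 (replace /cti/0 14): {"cti":[14,62,40],"t":51,"u":[62,72,26,24]}
After op 3 (replace /u/3 32): {"cti":[14,62,40],"t":51,"u":[62,72,26,32]}
After op 4 (add /u/3 55): {"cti":[14,62,40],"t":51,"u":[62,72,26,55,32]}
After op 5 (add /cti 56): {"cti":56,"t":51,"u":[62,72,26,55,32]}
After op 6 (add /hmh 50): {"cti":56,"hmh":50,"t":51,"u":[62,72,26,55,32]}
After op 7 (replace /u/1 90): {"cti":56,"hmh":50,"t":51,"u":[62,90,26,55,32]}
After op 8 (add /u/0 98): {"cti":56,"hmh":50,"t":51,"u":[98,62,90,26,55,32]}
After op 9 (replace /u 75): {"cti":56,"hmh":50,"t":51,"u":75}
After op 10 (remove /hmh): {"cti":56,"t":51,"u":75}
After op 11 (add /o 80): {"cti":56,"o":80,"t":51,"u":75}
After op 12 (add /s 60): {"cti":56,"o":80,"s":60,"t":51,"u":75}
After op 13 (replace /s 56): {"cti":56,"o":80,"s":56,"t":51,"u":75}
After op 14 (replace /s 15): {"cti":56,"o":80,"s":15,"t":51,"u":75}
After op 15 (replace /u 68): {"cti":56,"o":80,"s":15,"t":51,"u":68}
After op 16 (replace /t 0): {"cti":56,"o":80,"s":15,"t":0,"u":68}
After op 17 (remove /s): {"cti":56,"o":80,"t":0,"u":68}
After op 18 (replace /t 34): {"cti":56,"o":80,"t":34,"u":68}
After op 19 (replace /t 21): {"cti":56,"o":80,"t":21,"u":68}
After op 20 (remove /o): {"cti":56,"t":21,"u":68}
After op 21 (add /t 82): {"cti":56,"t":82,"u":68}
After op 22 (replace /u 33): {"cti":56,"t":82,"u":33}
Size at the root: 3

Answer: 3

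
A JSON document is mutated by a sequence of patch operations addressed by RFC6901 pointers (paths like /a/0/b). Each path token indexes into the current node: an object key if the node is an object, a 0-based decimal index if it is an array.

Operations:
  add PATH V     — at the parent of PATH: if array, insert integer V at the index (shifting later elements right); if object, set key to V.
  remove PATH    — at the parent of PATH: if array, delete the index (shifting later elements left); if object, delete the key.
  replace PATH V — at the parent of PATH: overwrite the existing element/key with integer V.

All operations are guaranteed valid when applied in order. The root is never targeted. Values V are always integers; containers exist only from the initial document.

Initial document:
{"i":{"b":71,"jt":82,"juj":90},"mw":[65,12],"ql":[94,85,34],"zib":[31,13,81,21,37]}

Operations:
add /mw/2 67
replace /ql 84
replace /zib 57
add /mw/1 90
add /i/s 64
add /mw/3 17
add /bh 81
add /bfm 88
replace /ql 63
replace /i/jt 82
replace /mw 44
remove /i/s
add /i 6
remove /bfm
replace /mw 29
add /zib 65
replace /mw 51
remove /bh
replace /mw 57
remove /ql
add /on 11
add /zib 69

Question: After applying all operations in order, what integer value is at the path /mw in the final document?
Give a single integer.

Answer: 57

Derivation:
After op 1 (add /mw/2 67): {"i":{"b":71,"jt":82,"juj":90},"mw":[65,12,67],"ql":[94,85,34],"zib":[31,13,81,21,37]}
After op 2 (replace /ql 84): {"i":{"b":71,"jt":82,"juj":90},"mw":[65,12,67],"ql":84,"zib":[31,13,81,21,37]}
After op 3 (replace /zib 57): {"i":{"b":71,"jt":82,"juj":90},"mw":[65,12,67],"ql":84,"zib":57}
After op 4 (add /mw/1 90): {"i":{"b":71,"jt":82,"juj":90},"mw":[65,90,12,67],"ql":84,"zib":57}
After op 5 (add /i/s 64): {"i":{"b":71,"jt":82,"juj":90,"s":64},"mw":[65,90,12,67],"ql":84,"zib":57}
After op 6 (add /mw/3 17): {"i":{"b":71,"jt":82,"juj":90,"s":64},"mw":[65,90,12,17,67],"ql":84,"zib":57}
After op 7 (add /bh 81): {"bh":81,"i":{"b":71,"jt":82,"juj":90,"s":64},"mw":[65,90,12,17,67],"ql":84,"zib":57}
After op 8 (add /bfm 88): {"bfm":88,"bh":81,"i":{"b":71,"jt":82,"juj":90,"s":64},"mw":[65,90,12,17,67],"ql":84,"zib":57}
After op 9 (replace /ql 63): {"bfm":88,"bh":81,"i":{"b":71,"jt":82,"juj":90,"s":64},"mw":[65,90,12,17,67],"ql":63,"zib":57}
After op 10 (replace /i/jt 82): {"bfm":88,"bh":81,"i":{"b":71,"jt":82,"juj":90,"s":64},"mw":[65,90,12,17,67],"ql":63,"zib":57}
After op 11 (replace /mw 44): {"bfm":88,"bh":81,"i":{"b":71,"jt":82,"juj":90,"s":64},"mw":44,"ql":63,"zib":57}
After op 12 (remove /i/s): {"bfm":88,"bh":81,"i":{"b":71,"jt":82,"juj":90},"mw":44,"ql":63,"zib":57}
After op 13 (add /i 6): {"bfm":88,"bh":81,"i":6,"mw":44,"ql":63,"zib":57}
After op 14 (remove /bfm): {"bh":81,"i":6,"mw":44,"ql":63,"zib":57}
After op 15 (replace /mw 29): {"bh":81,"i":6,"mw":29,"ql":63,"zib":57}
After op 16 (add /zib 65): {"bh":81,"i":6,"mw":29,"ql":63,"zib":65}
After op 17 (replace /mw 51): {"bh":81,"i":6,"mw":51,"ql":63,"zib":65}
After op 18 (remove /bh): {"i":6,"mw":51,"ql":63,"zib":65}
After op 19 (replace /mw 57): {"i":6,"mw":57,"ql":63,"zib":65}
After op 20 (remove /ql): {"i":6,"mw":57,"zib":65}
After op 21 (add /on 11): {"i":6,"mw":57,"on":11,"zib":65}
After op 22 (add /zib 69): {"i":6,"mw":57,"on":11,"zib":69}
Value at /mw: 57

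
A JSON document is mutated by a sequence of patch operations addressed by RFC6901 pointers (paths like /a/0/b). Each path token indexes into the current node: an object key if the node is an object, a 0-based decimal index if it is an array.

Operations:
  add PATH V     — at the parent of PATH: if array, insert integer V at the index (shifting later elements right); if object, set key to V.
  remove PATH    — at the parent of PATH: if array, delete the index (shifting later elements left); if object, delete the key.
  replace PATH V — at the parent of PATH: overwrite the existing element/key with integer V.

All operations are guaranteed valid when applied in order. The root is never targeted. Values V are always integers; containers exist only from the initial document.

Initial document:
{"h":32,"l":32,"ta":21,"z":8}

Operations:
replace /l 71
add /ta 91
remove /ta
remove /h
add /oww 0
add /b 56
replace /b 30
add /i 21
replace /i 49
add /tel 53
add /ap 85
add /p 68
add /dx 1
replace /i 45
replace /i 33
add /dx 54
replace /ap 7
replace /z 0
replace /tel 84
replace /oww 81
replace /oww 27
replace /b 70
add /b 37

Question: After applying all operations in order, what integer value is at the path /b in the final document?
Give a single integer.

Answer: 37

Derivation:
After op 1 (replace /l 71): {"h":32,"l":71,"ta":21,"z":8}
After op 2 (add /ta 91): {"h":32,"l":71,"ta":91,"z":8}
After op 3 (remove /ta): {"h":32,"l":71,"z":8}
After op 4 (remove /h): {"l":71,"z":8}
After op 5 (add /oww 0): {"l":71,"oww":0,"z":8}
After op 6 (add /b 56): {"b":56,"l":71,"oww":0,"z":8}
After op 7 (replace /b 30): {"b":30,"l":71,"oww":0,"z":8}
After op 8 (add /i 21): {"b":30,"i":21,"l":71,"oww":0,"z":8}
After op 9 (replace /i 49): {"b":30,"i":49,"l":71,"oww":0,"z":8}
After op 10 (add /tel 53): {"b":30,"i":49,"l":71,"oww":0,"tel":53,"z":8}
After op 11 (add /ap 85): {"ap":85,"b":30,"i":49,"l":71,"oww":0,"tel":53,"z":8}
After op 12 (add /p 68): {"ap":85,"b":30,"i":49,"l":71,"oww":0,"p":68,"tel":53,"z":8}
After op 13 (add /dx 1): {"ap":85,"b":30,"dx":1,"i":49,"l":71,"oww":0,"p":68,"tel":53,"z":8}
After op 14 (replace /i 45): {"ap":85,"b":30,"dx":1,"i":45,"l":71,"oww":0,"p":68,"tel":53,"z":8}
After op 15 (replace /i 33): {"ap":85,"b":30,"dx":1,"i":33,"l":71,"oww":0,"p":68,"tel":53,"z":8}
After op 16 (add /dx 54): {"ap":85,"b":30,"dx":54,"i":33,"l":71,"oww":0,"p":68,"tel":53,"z":8}
After op 17 (replace /ap 7): {"ap":7,"b":30,"dx":54,"i":33,"l":71,"oww":0,"p":68,"tel":53,"z":8}
After op 18 (replace /z 0): {"ap":7,"b":30,"dx":54,"i":33,"l":71,"oww":0,"p":68,"tel":53,"z":0}
After op 19 (replace /tel 84): {"ap":7,"b":30,"dx":54,"i":33,"l":71,"oww":0,"p":68,"tel":84,"z":0}
After op 20 (replace /oww 81): {"ap":7,"b":30,"dx":54,"i":33,"l":71,"oww":81,"p":68,"tel":84,"z":0}
After op 21 (replace /oww 27): {"ap":7,"b":30,"dx":54,"i":33,"l":71,"oww":27,"p":68,"tel":84,"z":0}
After op 22 (replace /b 70): {"ap":7,"b":70,"dx":54,"i":33,"l":71,"oww":27,"p":68,"tel":84,"z":0}
After op 23 (add /b 37): {"ap":7,"b":37,"dx":54,"i":33,"l":71,"oww":27,"p":68,"tel":84,"z":0}
Value at /b: 37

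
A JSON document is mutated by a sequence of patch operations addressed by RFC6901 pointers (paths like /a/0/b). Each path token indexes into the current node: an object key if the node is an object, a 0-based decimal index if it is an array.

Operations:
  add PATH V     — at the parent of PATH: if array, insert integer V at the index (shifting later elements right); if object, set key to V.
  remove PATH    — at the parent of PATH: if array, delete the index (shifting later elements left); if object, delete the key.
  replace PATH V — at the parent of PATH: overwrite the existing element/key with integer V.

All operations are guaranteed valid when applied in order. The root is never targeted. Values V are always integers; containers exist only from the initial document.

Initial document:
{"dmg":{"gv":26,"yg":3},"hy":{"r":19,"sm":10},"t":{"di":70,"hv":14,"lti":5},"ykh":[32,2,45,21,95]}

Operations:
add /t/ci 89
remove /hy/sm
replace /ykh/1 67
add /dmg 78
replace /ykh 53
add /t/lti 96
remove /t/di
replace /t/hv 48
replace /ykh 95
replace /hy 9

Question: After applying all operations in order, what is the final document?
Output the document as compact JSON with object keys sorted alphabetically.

Answer: {"dmg":78,"hy":9,"t":{"ci":89,"hv":48,"lti":96},"ykh":95}

Derivation:
After op 1 (add /t/ci 89): {"dmg":{"gv":26,"yg":3},"hy":{"r":19,"sm":10},"t":{"ci":89,"di":70,"hv":14,"lti":5},"ykh":[32,2,45,21,95]}
After op 2 (remove /hy/sm): {"dmg":{"gv":26,"yg":3},"hy":{"r":19},"t":{"ci":89,"di":70,"hv":14,"lti":5},"ykh":[32,2,45,21,95]}
After op 3 (replace /ykh/1 67): {"dmg":{"gv":26,"yg":3},"hy":{"r":19},"t":{"ci":89,"di":70,"hv":14,"lti":5},"ykh":[32,67,45,21,95]}
After op 4 (add /dmg 78): {"dmg":78,"hy":{"r":19},"t":{"ci":89,"di":70,"hv":14,"lti":5},"ykh":[32,67,45,21,95]}
After op 5 (replace /ykh 53): {"dmg":78,"hy":{"r":19},"t":{"ci":89,"di":70,"hv":14,"lti":5},"ykh":53}
After op 6 (add /t/lti 96): {"dmg":78,"hy":{"r":19},"t":{"ci":89,"di":70,"hv":14,"lti":96},"ykh":53}
After op 7 (remove /t/di): {"dmg":78,"hy":{"r":19},"t":{"ci":89,"hv":14,"lti":96},"ykh":53}
After op 8 (replace /t/hv 48): {"dmg":78,"hy":{"r":19},"t":{"ci":89,"hv":48,"lti":96},"ykh":53}
After op 9 (replace /ykh 95): {"dmg":78,"hy":{"r":19},"t":{"ci":89,"hv":48,"lti":96},"ykh":95}
After op 10 (replace /hy 9): {"dmg":78,"hy":9,"t":{"ci":89,"hv":48,"lti":96},"ykh":95}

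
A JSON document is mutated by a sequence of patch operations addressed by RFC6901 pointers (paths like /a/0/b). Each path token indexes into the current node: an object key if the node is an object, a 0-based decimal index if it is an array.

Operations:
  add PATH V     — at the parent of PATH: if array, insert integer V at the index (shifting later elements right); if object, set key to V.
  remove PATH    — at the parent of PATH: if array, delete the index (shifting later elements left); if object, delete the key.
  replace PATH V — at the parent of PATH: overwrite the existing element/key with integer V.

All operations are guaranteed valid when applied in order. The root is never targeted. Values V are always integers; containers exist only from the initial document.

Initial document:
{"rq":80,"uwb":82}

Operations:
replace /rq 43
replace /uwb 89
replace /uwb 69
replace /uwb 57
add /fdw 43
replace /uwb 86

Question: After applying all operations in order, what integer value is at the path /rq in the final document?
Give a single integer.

Answer: 43

Derivation:
After op 1 (replace /rq 43): {"rq":43,"uwb":82}
After op 2 (replace /uwb 89): {"rq":43,"uwb":89}
After op 3 (replace /uwb 69): {"rq":43,"uwb":69}
After op 4 (replace /uwb 57): {"rq":43,"uwb":57}
After op 5 (add /fdw 43): {"fdw":43,"rq":43,"uwb":57}
After op 6 (replace /uwb 86): {"fdw":43,"rq":43,"uwb":86}
Value at /rq: 43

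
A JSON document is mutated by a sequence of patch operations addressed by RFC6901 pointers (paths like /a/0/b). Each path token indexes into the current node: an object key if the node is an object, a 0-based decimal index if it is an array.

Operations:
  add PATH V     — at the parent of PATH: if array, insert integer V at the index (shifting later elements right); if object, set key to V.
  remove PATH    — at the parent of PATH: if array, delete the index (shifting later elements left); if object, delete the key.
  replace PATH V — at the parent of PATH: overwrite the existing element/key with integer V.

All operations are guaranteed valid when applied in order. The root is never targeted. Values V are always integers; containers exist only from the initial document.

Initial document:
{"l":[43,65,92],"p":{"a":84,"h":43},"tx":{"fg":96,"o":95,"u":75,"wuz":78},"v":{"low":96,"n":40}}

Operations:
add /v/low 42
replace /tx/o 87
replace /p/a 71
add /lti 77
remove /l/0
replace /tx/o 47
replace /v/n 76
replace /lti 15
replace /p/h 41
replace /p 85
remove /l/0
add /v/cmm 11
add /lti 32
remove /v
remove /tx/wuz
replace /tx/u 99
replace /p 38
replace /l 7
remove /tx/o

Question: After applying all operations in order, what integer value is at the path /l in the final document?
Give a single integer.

After op 1 (add /v/low 42): {"l":[43,65,92],"p":{"a":84,"h":43},"tx":{"fg":96,"o":95,"u":75,"wuz":78},"v":{"low":42,"n":40}}
After op 2 (replace /tx/o 87): {"l":[43,65,92],"p":{"a":84,"h":43},"tx":{"fg":96,"o":87,"u":75,"wuz":78},"v":{"low":42,"n":40}}
After op 3 (replace /p/a 71): {"l":[43,65,92],"p":{"a":71,"h":43},"tx":{"fg":96,"o":87,"u":75,"wuz":78},"v":{"low":42,"n":40}}
After op 4 (add /lti 77): {"l":[43,65,92],"lti":77,"p":{"a":71,"h":43},"tx":{"fg":96,"o":87,"u":75,"wuz":78},"v":{"low":42,"n":40}}
After op 5 (remove /l/0): {"l":[65,92],"lti":77,"p":{"a":71,"h":43},"tx":{"fg":96,"o":87,"u":75,"wuz":78},"v":{"low":42,"n":40}}
After op 6 (replace /tx/o 47): {"l":[65,92],"lti":77,"p":{"a":71,"h":43},"tx":{"fg":96,"o":47,"u":75,"wuz":78},"v":{"low":42,"n":40}}
After op 7 (replace /v/n 76): {"l":[65,92],"lti":77,"p":{"a":71,"h":43},"tx":{"fg":96,"o":47,"u":75,"wuz":78},"v":{"low":42,"n":76}}
After op 8 (replace /lti 15): {"l":[65,92],"lti":15,"p":{"a":71,"h":43},"tx":{"fg":96,"o":47,"u":75,"wuz":78},"v":{"low":42,"n":76}}
After op 9 (replace /p/h 41): {"l":[65,92],"lti":15,"p":{"a":71,"h":41},"tx":{"fg":96,"o":47,"u":75,"wuz":78},"v":{"low":42,"n":76}}
After op 10 (replace /p 85): {"l":[65,92],"lti":15,"p":85,"tx":{"fg":96,"o":47,"u":75,"wuz":78},"v":{"low":42,"n":76}}
After op 11 (remove /l/0): {"l":[92],"lti":15,"p":85,"tx":{"fg":96,"o":47,"u":75,"wuz":78},"v":{"low":42,"n":76}}
After op 12 (add /v/cmm 11): {"l":[92],"lti":15,"p":85,"tx":{"fg":96,"o":47,"u":75,"wuz":78},"v":{"cmm":11,"low":42,"n":76}}
After op 13 (add /lti 32): {"l":[92],"lti":32,"p":85,"tx":{"fg":96,"o":47,"u":75,"wuz":78},"v":{"cmm":11,"low":42,"n":76}}
After op 14 (remove /v): {"l":[92],"lti":32,"p":85,"tx":{"fg":96,"o":47,"u":75,"wuz":78}}
After op 15 (remove /tx/wuz): {"l":[92],"lti":32,"p":85,"tx":{"fg":96,"o":47,"u":75}}
After op 16 (replace /tx/u 99): {"l":[92],"lti":32,"p":85,"tx":{"fg":96,"o":47,"u":99}}
After op 17 (replace /p 38): {"l":[92],"lti":32,"p":38,"tx":{"fg":96,"o":47,"u":99}}
After op 18 (replace /l 7): {"l":7,"lti":32,"p":38,"tx":{"fg":96,"o":47,"u":99}}
After op 19 (remove /tx/o): {"l":7,"lti":32,"p":38,"tx":{"fg":96,"u":99}}
Value at /l: 7

Answer: 7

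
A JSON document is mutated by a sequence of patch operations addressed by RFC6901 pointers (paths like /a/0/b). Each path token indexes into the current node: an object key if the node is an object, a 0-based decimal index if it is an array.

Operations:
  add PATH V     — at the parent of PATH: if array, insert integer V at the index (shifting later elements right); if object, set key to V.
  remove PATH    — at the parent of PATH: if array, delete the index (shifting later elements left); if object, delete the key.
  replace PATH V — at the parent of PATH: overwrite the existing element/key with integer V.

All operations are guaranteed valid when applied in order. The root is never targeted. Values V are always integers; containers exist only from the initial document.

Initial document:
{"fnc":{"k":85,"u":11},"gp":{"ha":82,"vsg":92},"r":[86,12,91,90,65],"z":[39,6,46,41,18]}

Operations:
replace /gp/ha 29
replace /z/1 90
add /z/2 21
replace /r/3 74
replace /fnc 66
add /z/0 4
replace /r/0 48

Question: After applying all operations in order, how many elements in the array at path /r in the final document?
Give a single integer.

After op 1 (replace /gp/ha 29): {"fnc":{"k":85,"u":11},"gp":{"ha":29,"vsg":92},"r":[86,12,91,90,65],"z":[39,6,46,41,18]}
After op 2 (replace /z/1 90): {"fnc":{"k":85,"u":11},"gp":{"ha":29,"vsg":92},"r":[86,12,91,90,65],"z":[39,90,46,41,18]}
After op 3 (add /z/2 21): {"fnc":{"k":85,"u":11},"gp":{"ha":29,"vsg":92},"r":[86,12,91,90,65],"z":[39,90,21,46,41,18]}
After op 4 (replace /r/3 74): {"fnc":{"k":85,"u":11},"gp":{"ha":29,"vsg":92},"r":[86,12,91,74,65],"z":[39,90,21,46,41,18]}
After op 5 (replace /fnc 66): {"fnc":66,"gp":{"ha":29,"vsg":92},"r":[86,12,91,74,65],"z":[39,90,21,46,41,18]}
After op 6 (add /z/0 4): {"fnc":66,"gp":{"ha":29,"vsg":92},"r":[86,12,91,74,65],"z":[4,39,90,21,46,41,18]}
After op 7 (replace /r/0 48): {"fnc":66,"gp":{"ha":29,"vsg":92},"r":[48,12,91,74,65],"z":[4,39,90,21,46,41,18]}
Size at path /r: 5

Answer: 5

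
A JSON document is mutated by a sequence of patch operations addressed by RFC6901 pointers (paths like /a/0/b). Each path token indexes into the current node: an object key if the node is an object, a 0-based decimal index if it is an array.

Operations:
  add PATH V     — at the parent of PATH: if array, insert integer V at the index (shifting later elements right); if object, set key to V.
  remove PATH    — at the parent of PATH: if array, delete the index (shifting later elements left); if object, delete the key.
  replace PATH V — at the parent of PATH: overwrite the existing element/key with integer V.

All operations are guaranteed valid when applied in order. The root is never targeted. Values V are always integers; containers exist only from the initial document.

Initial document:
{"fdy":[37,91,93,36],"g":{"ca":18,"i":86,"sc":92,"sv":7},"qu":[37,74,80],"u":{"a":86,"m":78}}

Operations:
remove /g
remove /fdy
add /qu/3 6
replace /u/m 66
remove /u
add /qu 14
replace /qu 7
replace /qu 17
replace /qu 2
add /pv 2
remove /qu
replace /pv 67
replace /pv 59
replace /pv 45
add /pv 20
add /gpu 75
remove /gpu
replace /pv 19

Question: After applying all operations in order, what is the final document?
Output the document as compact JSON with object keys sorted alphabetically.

Answer: {"pv":19}

Derivation:
After op 1 (remove /g): {"fdy":[37,91,93,36],"qu":[37,74,80],"u":{"a":86,"m":78}}
After op 2 (remove /fdy): {"qu":[37,74,80],"u":{"a":86,"m":78}}
After op 3 (add /qu/3 6): {"qu":[37,74,80,6],"u":{"a":86,"m":78}}
After op 4 (replace /u/m 66): {"qu":[37,74,80,6],"u":{"a":86,"m":66}}
After op 5 (remove /u): {"qu":[37,74,80,6]}
After op 6 (add /qu 14): {"qu":14}
After op 7 (replace /qu 7): {"qu":7}
After op 8 (replace /qu 17): {"qu":17}
After op 9 (replace /qu 2): {"qu":2}
After op 10 (add /pv 2): {"pv":2,"qu":2}
After op 11 (remove /qu): {"pv":2}
After op 12 (replace /pv 67): {"pv":67}
After op 13 (replace /pv 59): {"pv":59}
After op 14 (replace /pv 45): {"pv":45}
After op 15 (add /pv 20): {"pv":20}
After op 16 (add /gpu 75): {"gpu":75,"pv":20}
After op 17 (remove /gpu): {"pv":20}
After op 18 (replace /pv 19): {"pv":19}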